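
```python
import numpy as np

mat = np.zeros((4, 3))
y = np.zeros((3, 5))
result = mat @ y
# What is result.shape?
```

(4, 5)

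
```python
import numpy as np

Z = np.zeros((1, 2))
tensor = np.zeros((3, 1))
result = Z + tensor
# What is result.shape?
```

(3, 2)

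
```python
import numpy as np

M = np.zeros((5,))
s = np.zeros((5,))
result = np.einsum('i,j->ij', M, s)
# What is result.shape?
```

(5, 5)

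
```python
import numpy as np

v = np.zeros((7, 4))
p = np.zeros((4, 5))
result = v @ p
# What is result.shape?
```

(7, 5)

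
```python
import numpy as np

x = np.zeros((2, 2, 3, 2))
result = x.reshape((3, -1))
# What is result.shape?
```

(3, 8)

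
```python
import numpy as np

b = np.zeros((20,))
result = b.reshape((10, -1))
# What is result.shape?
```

(10, 2)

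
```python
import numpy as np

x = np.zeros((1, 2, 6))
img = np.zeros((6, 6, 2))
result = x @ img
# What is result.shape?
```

(6, 2, 2)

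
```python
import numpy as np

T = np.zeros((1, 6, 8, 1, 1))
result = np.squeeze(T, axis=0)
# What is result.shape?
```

(6, 8, 1, 1)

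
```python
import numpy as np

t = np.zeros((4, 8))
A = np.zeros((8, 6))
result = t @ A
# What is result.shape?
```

(4, 6)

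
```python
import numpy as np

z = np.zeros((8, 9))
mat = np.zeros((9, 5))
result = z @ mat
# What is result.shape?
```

(8, 5)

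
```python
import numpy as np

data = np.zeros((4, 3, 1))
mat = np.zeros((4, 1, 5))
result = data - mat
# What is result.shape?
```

(4, 3, 5)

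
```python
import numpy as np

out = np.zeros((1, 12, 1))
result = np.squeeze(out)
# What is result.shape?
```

(12,)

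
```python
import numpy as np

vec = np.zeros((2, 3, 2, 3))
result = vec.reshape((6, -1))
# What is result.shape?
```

(6, 6)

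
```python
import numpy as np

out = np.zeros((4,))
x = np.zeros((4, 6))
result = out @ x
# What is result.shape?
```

(6,)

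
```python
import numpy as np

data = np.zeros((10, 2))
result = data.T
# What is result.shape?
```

(2, 10)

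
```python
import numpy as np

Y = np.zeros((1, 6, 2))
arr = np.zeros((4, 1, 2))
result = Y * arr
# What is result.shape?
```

(4, 6, 2)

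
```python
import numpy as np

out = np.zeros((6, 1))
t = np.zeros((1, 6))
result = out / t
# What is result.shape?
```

(6, 6)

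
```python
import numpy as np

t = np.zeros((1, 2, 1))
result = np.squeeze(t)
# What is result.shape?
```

(2,)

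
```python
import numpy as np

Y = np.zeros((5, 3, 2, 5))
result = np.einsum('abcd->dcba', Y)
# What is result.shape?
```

(5, 2, 3, 5)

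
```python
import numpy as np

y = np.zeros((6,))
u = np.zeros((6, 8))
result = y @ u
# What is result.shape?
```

(8,)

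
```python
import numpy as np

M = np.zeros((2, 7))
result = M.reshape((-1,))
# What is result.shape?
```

(14,)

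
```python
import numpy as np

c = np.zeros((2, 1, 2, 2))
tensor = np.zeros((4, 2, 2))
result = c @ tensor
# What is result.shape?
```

(2, 4, 2, 2)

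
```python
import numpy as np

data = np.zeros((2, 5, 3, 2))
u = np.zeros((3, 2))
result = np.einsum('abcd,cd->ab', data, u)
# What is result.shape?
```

(2, 5)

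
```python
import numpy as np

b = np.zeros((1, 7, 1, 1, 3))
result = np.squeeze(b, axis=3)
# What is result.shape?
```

(1, 7, 1, 3)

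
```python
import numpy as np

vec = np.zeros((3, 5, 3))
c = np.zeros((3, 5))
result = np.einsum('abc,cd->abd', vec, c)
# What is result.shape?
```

(3, 5, 5)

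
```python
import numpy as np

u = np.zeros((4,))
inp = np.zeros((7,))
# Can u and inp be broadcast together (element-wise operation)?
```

No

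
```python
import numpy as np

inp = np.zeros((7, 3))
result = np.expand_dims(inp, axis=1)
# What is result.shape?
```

(7, 1, 3)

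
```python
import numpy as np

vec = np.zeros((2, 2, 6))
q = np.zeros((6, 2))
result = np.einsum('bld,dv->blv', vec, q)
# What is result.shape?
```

(2, 2, 2)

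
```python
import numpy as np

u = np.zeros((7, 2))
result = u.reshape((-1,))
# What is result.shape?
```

(14,)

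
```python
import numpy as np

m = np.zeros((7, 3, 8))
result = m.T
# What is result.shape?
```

(8, 3, 7)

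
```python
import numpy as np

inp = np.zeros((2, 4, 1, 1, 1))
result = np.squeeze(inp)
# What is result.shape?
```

(2, 4)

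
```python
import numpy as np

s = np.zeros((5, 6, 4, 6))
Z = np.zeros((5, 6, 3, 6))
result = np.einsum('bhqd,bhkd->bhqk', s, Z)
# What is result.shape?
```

(5, 6, 4, 3)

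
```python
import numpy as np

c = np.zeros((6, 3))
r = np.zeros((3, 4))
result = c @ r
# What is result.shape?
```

(6, 4)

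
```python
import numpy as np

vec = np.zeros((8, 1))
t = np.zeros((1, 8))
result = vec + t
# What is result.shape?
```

(8, 8)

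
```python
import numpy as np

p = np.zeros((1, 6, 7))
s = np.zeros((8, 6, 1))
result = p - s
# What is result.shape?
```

(8, 6, 7)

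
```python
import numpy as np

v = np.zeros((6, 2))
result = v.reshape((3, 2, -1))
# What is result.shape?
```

(3, 2, 2)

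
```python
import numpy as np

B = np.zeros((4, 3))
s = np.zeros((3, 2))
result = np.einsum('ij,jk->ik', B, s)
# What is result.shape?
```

(4, 2)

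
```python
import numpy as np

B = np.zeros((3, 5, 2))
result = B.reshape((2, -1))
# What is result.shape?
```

(2, 15)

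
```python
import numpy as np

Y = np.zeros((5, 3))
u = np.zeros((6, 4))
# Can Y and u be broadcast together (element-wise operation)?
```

No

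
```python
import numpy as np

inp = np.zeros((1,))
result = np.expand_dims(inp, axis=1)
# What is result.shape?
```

(1, 1)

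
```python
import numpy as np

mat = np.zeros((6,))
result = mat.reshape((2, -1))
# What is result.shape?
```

(2, 3)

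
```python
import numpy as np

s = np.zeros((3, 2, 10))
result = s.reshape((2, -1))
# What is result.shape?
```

(2, 30)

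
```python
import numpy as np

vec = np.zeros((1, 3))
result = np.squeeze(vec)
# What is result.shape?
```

(3,)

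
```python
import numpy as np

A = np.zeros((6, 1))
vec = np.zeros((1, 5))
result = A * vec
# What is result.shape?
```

(6, 5)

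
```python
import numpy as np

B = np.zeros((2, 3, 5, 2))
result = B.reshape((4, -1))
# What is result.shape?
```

(4, 15)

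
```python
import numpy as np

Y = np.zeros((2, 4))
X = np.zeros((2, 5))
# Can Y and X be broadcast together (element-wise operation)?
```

No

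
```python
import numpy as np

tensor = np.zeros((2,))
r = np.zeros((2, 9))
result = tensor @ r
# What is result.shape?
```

(9,)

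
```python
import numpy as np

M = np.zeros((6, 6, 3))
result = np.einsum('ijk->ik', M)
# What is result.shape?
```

(6, 3)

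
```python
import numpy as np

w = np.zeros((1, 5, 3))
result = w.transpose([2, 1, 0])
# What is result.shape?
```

(3, 5, 1)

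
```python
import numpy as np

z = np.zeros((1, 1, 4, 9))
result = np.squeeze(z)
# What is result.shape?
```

(4, 9)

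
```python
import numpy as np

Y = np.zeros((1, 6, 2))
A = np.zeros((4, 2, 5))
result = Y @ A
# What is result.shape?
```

(4, 6, 5)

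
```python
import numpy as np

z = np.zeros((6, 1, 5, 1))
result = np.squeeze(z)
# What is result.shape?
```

(6, 5)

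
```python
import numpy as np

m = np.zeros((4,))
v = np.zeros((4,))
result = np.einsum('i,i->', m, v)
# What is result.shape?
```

()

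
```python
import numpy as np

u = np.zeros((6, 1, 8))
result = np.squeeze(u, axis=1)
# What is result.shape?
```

(6, 8)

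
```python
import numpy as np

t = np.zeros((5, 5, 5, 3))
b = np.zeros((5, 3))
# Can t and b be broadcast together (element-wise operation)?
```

Yes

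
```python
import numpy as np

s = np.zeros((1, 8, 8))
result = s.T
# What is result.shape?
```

(8, 8, 1)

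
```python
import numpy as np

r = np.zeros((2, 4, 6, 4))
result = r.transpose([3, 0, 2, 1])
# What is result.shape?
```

(4, 2, 6, 4)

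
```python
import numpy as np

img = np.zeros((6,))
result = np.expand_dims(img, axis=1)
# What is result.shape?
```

(6, 1)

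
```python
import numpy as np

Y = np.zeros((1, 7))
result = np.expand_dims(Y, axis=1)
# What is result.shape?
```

(1, 1, 7)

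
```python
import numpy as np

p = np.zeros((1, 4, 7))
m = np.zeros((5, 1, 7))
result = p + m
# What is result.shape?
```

(5, 4, 7)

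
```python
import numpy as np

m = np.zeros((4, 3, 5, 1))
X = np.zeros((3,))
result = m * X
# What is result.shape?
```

(4, 3, 5, 3)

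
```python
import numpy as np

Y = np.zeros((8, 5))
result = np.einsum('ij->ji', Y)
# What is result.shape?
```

(5, 8)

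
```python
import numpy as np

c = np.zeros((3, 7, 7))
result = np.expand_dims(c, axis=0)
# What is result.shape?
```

(1, 3, 7, 7)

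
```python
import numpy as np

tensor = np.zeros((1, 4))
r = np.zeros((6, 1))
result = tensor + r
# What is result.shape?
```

(6, 4)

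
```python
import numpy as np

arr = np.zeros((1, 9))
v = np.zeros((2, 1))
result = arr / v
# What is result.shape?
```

(2, 9)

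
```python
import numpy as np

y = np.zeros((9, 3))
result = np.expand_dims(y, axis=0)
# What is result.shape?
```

(1, 9, 3)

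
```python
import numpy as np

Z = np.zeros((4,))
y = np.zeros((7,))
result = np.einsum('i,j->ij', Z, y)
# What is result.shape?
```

(4, 7)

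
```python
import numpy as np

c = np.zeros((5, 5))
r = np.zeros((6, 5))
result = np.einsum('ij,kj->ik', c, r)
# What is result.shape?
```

(5, 6)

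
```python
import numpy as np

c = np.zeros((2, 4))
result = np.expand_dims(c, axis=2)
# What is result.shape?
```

(2, 4, 1)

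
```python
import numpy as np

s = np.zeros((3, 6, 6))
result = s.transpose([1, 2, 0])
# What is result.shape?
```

(6, 6, 3)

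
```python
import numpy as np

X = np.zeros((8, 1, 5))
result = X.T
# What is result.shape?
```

(5, 1, 8)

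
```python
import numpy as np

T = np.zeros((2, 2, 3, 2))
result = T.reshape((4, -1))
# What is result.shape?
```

(4, 6)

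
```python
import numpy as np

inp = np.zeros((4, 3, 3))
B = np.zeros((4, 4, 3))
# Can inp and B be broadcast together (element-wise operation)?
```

No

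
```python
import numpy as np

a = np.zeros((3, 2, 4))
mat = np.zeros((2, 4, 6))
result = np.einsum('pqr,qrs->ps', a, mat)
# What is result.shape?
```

(3, 6)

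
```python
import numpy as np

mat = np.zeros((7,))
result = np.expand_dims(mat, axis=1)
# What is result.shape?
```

(7, 1)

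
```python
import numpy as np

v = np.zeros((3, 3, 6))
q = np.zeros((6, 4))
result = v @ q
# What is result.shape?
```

(3, 3, 4)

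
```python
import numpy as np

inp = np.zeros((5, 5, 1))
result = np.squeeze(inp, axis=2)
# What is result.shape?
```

(5, 5)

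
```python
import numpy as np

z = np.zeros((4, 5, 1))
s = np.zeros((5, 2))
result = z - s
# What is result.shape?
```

(4, 5, 2)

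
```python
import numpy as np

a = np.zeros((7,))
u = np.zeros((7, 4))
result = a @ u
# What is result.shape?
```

(4,)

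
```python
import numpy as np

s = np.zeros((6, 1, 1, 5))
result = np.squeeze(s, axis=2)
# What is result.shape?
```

(6, 1, 5)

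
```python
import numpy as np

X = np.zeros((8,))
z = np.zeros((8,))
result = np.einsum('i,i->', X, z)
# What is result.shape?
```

()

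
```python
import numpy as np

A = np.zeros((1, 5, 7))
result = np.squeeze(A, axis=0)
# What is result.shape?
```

(5, 7)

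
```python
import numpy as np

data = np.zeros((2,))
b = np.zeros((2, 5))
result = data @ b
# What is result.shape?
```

(5,)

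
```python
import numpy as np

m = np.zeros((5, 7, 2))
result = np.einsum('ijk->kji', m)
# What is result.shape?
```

(2, 7, 5)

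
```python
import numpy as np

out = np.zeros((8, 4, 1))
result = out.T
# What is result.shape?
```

(1, 4, 8)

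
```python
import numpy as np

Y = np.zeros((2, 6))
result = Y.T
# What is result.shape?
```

(6, 2)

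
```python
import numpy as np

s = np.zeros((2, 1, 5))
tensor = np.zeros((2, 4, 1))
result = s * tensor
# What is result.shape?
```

(2, 4, 5)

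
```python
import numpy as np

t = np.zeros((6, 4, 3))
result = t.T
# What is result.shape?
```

(3, 4, 6)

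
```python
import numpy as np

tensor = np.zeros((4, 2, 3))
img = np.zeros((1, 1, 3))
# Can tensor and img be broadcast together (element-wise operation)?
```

Yes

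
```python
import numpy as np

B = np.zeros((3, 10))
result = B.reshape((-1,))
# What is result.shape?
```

(30,)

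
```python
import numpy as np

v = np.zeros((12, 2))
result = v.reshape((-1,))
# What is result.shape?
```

(24,)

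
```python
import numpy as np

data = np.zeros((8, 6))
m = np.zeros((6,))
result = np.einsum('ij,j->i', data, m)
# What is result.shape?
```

(8,)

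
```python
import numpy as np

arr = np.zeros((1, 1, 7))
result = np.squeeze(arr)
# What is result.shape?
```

(7,)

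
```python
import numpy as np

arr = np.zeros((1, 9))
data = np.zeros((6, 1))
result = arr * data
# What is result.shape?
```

(6, 9)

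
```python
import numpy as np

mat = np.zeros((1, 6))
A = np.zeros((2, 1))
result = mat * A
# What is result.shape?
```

(2, 6)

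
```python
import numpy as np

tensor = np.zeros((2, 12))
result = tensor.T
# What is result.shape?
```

(12, 2)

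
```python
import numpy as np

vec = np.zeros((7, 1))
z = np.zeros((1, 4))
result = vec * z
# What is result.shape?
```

(7, 4)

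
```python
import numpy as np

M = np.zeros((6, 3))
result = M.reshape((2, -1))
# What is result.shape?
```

(2, 9)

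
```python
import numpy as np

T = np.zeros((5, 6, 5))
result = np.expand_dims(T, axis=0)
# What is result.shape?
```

(1, 5, 6, 5)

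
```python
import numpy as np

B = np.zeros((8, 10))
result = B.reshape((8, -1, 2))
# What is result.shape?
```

(8, 5, 2)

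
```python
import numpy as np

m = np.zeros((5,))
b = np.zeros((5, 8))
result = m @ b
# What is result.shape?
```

(8,)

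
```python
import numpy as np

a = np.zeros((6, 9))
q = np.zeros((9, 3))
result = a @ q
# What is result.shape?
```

(6, 3)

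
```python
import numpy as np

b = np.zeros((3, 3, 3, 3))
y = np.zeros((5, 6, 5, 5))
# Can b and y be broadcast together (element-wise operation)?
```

No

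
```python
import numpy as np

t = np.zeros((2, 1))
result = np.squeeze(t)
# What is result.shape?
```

(2,)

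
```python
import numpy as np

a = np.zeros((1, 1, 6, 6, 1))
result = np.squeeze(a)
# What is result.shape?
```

(6, 6)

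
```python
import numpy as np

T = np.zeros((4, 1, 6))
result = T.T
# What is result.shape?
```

(6, 1, 4)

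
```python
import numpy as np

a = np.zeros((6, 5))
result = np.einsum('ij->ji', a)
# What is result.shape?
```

(5, 6)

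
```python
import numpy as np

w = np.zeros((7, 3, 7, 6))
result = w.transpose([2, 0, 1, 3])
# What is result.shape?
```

(7, 7, 3, 6)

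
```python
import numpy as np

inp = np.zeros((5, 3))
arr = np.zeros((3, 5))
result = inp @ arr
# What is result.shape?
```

(5, 5)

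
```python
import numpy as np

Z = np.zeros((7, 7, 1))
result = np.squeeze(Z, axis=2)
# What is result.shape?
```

(7, 7)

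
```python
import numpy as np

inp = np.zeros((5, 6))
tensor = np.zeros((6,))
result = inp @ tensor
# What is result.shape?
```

(5,)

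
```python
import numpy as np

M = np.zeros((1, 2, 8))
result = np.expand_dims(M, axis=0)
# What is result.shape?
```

(1, 1, 2, 8)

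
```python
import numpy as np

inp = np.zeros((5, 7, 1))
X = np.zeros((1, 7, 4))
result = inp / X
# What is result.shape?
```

(5, 7, 4)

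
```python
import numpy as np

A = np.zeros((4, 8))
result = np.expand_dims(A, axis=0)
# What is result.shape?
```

(1, 4, 8)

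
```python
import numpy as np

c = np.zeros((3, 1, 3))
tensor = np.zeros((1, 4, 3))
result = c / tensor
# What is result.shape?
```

(3, 4, 3)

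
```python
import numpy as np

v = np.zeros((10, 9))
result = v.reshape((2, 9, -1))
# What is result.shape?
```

(2, 9, 5)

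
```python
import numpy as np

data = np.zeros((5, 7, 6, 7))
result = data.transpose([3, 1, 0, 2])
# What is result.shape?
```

(7, 7, 5, 6)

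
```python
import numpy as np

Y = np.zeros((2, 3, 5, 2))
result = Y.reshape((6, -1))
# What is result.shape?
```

(6, 10)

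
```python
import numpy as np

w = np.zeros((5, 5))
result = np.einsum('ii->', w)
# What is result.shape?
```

()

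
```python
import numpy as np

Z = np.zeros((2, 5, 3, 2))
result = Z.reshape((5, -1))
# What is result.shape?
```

(5, 12)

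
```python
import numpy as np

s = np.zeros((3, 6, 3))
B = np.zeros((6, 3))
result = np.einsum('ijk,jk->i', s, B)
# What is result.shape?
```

(3,)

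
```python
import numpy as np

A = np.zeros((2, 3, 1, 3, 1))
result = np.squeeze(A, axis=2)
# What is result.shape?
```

(2, 3, 3, 1)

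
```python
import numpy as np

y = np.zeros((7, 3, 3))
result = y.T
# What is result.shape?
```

(3, 3, 7)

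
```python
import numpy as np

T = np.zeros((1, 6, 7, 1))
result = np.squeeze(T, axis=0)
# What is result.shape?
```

(6, 7, 1)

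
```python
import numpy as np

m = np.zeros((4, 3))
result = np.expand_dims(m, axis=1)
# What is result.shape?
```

(4, 1, 3)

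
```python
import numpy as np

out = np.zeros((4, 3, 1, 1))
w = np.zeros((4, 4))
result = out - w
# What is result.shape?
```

(4, 3, 4, 4)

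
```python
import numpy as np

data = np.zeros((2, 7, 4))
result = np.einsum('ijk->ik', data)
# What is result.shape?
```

(2, 4)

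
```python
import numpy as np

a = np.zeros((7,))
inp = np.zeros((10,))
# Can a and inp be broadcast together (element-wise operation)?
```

No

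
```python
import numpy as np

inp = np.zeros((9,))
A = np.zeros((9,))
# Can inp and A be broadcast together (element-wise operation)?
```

Yes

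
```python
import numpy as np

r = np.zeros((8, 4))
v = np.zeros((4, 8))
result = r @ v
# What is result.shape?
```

(8, 8)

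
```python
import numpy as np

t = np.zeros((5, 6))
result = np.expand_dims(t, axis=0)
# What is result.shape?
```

(1, 5, 6)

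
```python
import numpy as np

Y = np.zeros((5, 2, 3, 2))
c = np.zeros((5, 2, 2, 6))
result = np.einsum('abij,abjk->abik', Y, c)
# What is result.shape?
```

(5, 2, 3, 6)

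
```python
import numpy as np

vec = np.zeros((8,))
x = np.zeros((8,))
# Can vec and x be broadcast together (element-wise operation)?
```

Yes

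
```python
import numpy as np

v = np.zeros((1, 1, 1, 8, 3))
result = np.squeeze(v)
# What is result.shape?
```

(8, 3)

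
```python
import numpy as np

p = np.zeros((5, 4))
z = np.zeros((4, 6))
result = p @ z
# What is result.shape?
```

(5, 6)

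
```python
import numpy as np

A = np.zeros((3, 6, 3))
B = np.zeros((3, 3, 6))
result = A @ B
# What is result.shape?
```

(3, 6, 6)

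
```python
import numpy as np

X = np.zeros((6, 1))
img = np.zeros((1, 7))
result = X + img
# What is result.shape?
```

(6, 7)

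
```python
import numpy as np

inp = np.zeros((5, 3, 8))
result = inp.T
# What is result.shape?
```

(8, 3, 5)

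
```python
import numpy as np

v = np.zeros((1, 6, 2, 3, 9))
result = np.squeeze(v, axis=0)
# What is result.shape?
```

(6, 2, 3, 9)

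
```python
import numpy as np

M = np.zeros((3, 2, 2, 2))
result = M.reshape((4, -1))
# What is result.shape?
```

(4, 6)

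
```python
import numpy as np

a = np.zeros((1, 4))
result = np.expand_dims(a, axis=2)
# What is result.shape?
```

(1, 4, 1)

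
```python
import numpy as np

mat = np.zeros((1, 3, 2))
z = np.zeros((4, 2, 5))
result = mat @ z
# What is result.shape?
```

(4, 3, 5)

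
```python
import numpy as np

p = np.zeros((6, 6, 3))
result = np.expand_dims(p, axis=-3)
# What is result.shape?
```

(6, 1, 6, 3)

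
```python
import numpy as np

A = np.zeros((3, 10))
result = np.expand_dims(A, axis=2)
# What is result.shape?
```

(3, 10, 1)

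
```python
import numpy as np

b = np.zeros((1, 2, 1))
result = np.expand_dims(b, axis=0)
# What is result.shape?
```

(1, 1, 2, 1)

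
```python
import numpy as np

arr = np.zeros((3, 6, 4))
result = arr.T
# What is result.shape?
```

(4, 6, 3)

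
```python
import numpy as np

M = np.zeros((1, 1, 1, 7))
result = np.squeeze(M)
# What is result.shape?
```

(7,)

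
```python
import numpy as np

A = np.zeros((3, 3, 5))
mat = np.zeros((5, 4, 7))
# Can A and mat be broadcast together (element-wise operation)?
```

No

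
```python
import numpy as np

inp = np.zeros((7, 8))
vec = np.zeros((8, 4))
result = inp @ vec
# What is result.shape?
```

(7, 4)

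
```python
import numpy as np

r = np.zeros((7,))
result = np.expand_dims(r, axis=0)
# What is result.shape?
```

(1, 7)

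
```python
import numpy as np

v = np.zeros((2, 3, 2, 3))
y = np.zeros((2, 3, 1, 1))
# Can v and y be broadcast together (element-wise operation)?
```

Yes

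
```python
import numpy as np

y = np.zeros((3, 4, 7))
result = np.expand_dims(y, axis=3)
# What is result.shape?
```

(3, 4, 7, 1)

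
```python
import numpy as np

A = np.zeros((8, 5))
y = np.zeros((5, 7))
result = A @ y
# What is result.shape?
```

(8, 7)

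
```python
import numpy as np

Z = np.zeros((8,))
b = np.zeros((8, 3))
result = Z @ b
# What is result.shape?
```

(3,)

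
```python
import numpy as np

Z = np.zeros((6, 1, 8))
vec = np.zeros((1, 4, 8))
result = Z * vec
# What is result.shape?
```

(6, 4, 8)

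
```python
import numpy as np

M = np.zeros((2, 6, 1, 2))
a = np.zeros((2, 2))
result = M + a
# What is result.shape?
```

(2, 6, 2, 2)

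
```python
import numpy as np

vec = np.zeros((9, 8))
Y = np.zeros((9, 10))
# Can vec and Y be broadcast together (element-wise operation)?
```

No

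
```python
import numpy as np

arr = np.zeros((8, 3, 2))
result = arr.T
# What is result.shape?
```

(2, 3, 8)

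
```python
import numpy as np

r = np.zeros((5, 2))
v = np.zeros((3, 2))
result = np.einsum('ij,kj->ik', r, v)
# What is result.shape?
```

(5, 3)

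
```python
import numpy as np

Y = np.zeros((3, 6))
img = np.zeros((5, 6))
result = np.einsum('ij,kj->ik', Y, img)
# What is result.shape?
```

(3, 5)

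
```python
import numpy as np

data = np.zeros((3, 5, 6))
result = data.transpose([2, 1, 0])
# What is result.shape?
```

(6, 5, 3)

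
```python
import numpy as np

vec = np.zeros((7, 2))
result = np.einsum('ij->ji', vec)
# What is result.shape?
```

(2, 7)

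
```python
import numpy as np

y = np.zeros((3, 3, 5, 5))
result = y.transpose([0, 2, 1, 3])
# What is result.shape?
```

(3, 5, 3, 5)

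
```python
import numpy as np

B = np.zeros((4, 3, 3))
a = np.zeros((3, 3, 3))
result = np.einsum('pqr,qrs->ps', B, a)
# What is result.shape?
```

(4, 3)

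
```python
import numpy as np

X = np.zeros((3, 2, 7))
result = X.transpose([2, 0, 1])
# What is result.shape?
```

(7, 3, 2)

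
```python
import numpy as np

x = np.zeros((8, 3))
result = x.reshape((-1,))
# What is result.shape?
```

(24,)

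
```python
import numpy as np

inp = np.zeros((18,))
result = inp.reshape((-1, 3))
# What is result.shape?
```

(6, 3)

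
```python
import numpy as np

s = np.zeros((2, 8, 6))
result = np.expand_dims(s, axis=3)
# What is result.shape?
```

(2, 8, 6, 1)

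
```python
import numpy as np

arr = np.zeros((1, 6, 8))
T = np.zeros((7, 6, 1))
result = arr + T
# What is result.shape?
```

(7, 6, 8)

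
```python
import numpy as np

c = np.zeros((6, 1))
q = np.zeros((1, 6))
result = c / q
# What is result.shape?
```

(6, 6)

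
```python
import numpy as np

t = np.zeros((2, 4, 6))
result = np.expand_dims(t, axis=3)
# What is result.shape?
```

(2, 4, 6, 1)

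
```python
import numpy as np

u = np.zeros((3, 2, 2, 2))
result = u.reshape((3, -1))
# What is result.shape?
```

(3, 8)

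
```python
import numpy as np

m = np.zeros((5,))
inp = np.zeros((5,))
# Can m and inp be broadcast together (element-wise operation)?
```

Yes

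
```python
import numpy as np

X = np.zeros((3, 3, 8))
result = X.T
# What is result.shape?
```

(8, 3, 3)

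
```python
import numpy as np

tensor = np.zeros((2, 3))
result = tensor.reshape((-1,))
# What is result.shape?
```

(6,)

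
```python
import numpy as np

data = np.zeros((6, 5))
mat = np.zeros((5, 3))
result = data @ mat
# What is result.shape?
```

(6, 3)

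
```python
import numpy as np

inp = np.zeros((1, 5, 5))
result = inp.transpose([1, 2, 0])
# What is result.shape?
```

(5, 5, 1)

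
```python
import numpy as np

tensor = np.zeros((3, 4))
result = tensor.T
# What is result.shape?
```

(4, 3)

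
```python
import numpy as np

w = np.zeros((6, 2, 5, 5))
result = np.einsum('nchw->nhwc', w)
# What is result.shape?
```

(6, 5, 5, 2)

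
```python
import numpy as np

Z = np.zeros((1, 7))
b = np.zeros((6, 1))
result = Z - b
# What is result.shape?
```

(6, 7)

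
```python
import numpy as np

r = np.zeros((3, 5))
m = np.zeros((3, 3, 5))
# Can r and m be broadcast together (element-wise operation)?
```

Yes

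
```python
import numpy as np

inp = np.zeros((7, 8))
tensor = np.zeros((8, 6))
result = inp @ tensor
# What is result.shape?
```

(7, 6)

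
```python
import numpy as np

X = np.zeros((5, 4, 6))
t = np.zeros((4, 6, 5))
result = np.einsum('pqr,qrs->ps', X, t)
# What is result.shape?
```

(5, 5)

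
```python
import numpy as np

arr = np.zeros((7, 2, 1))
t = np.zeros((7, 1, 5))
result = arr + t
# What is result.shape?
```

(7, 2, 5)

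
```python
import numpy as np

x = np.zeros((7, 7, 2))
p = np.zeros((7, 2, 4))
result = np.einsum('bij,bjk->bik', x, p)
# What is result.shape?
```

(7, 7, 4)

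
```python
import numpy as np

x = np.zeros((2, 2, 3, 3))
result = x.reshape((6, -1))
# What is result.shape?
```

(6, 6)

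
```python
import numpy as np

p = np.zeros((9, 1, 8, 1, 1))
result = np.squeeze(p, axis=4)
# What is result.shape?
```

(9, 1, 8, 1)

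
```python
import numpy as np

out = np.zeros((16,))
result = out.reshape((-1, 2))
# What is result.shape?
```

(8, 2)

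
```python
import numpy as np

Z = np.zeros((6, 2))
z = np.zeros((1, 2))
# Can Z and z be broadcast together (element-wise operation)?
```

Yes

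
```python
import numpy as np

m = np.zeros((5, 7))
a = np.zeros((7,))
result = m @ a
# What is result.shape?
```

(5,)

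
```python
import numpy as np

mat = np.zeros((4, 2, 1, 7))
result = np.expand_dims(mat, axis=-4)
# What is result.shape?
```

(4, 1, 2, 1, 7)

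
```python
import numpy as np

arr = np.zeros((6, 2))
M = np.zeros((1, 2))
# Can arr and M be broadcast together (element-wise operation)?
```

Yes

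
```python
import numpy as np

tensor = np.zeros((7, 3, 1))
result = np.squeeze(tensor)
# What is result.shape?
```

(7, 3)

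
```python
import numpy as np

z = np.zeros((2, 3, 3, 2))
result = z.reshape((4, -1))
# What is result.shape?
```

(4, 9)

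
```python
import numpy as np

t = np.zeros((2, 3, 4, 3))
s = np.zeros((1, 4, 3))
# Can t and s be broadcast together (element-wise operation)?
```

Yes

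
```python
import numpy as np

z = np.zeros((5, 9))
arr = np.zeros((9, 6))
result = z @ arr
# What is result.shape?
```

(5, 6)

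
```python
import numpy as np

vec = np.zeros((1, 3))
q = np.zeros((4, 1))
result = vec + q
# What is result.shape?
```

(4, 3)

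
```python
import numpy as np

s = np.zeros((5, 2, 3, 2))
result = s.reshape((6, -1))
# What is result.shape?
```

(6, 10)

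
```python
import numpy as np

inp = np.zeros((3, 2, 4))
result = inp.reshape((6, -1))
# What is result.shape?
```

(6, 4)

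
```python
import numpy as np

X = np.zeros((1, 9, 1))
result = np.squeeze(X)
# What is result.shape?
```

(9,)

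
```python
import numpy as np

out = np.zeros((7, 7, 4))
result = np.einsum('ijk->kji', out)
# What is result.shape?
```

(4, 7, 7)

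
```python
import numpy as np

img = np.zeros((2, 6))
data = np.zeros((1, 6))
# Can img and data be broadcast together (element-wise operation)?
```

Yes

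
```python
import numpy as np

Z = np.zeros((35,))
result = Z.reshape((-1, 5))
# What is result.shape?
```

(7, 5)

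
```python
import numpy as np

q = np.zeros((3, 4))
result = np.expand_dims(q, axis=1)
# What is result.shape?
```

(3, 1, 4)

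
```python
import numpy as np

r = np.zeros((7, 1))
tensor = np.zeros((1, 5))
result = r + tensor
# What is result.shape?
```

(7, 5)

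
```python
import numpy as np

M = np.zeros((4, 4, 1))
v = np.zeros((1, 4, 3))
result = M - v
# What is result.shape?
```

(4, 4, 3)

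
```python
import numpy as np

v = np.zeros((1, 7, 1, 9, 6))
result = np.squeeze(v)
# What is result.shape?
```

(7, 9, 6)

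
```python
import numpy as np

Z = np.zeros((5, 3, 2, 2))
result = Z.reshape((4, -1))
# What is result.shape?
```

(4, 15)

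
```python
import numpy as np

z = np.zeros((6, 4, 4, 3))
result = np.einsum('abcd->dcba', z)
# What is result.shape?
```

(3, 4, 4, 6)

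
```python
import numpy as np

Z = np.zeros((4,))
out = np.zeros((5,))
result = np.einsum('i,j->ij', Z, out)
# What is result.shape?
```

(4, 5)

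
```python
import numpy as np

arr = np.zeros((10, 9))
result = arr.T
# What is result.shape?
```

(9, 10)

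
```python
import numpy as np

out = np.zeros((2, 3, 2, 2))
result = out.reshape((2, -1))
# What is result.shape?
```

(2, 12)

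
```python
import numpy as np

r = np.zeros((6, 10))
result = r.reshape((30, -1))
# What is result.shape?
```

(30, 2)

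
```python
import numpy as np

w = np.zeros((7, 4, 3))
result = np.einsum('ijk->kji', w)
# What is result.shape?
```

(3, 4, 7)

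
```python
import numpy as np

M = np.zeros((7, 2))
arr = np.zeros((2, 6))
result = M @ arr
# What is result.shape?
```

(7, 6)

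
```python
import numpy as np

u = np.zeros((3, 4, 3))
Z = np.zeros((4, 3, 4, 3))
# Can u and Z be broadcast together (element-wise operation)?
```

Yes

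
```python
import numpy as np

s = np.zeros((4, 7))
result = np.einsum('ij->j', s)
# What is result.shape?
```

(7,)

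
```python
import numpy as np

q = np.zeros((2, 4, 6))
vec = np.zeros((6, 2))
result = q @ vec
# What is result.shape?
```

(2, 4, 2)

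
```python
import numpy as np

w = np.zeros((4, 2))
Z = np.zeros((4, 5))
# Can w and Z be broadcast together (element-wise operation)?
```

No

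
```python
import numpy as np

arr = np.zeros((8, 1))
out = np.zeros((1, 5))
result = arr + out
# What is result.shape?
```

(8, 5)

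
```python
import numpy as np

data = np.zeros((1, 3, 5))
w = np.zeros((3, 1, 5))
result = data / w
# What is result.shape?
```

(3, 3, 5)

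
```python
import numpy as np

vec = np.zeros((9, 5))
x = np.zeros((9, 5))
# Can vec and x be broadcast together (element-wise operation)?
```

Yes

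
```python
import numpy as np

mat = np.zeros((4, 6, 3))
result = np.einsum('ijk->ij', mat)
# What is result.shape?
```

(4, 6)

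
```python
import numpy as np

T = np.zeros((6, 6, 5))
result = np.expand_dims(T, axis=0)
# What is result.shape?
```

(1, 6, 6, 5)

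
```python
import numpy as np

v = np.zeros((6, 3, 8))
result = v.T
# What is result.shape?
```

(8, 3, 6)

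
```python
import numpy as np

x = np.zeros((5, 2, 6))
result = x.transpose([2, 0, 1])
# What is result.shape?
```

(6, 5, 2)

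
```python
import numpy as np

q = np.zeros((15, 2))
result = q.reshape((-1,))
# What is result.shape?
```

(30,)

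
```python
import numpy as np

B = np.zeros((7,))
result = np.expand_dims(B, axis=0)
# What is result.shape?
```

(1, 7)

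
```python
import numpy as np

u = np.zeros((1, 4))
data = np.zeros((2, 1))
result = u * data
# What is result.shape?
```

(2, 4)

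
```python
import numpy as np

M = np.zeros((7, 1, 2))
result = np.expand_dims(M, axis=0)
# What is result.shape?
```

(1, 7, 1, 2)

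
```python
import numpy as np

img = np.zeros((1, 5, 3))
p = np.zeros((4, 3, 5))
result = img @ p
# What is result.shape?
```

(4, 5, 5)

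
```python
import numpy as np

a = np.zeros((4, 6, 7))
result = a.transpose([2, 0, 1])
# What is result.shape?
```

(7, 4, 6)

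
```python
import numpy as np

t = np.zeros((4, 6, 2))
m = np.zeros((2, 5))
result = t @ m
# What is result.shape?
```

(4, 6, 5)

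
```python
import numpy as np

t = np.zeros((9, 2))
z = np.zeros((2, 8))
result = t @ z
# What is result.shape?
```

(9, 8)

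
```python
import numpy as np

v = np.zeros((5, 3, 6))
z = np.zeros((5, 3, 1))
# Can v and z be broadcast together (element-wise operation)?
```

Yes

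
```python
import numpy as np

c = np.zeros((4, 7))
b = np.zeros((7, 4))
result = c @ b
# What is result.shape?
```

(4, 4)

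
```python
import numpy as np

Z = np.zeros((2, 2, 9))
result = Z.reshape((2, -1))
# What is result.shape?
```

(2, 18)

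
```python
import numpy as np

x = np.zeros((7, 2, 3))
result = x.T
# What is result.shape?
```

(3, 2, 7)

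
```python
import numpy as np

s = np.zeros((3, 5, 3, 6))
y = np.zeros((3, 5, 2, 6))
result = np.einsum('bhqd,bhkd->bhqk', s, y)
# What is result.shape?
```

(3, 5, 3, 2)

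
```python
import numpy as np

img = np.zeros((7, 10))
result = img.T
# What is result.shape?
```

(10, 7)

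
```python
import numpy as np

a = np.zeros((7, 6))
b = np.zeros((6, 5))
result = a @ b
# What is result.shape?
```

(7, 5)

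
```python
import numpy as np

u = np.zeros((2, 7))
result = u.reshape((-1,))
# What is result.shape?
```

(14,)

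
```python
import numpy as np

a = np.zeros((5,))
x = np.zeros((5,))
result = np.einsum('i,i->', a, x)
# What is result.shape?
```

()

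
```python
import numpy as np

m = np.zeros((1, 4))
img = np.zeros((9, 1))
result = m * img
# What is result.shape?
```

(9, 4)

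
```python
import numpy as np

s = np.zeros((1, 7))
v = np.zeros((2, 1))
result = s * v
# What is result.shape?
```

(2, 7)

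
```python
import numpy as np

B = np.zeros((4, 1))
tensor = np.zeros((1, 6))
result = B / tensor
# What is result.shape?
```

(4, 6)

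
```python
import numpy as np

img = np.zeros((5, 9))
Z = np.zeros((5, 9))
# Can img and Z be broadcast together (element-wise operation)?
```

Yes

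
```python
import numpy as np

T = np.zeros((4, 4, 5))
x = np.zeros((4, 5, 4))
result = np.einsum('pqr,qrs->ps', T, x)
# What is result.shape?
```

(4, 4)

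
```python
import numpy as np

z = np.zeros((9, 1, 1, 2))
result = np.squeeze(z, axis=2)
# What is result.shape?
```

(9, 1, 2)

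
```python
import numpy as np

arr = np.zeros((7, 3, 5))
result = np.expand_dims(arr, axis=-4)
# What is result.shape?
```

(1, 7, 3, 5)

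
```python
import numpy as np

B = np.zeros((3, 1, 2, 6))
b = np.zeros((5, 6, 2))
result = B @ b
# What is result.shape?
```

(3, 5, 2, 2)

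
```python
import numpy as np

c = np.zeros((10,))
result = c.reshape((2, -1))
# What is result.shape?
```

(2, 5)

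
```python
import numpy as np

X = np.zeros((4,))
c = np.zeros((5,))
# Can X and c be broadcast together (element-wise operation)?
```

No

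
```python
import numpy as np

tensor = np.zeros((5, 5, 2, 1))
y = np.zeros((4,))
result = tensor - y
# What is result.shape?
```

(5, 5, 2, 4)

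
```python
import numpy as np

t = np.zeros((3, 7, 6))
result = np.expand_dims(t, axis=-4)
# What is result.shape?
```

(1, 3, 7, 6)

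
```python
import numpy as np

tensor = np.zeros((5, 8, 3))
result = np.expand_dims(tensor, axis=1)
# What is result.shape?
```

(5, 1, 8, 3)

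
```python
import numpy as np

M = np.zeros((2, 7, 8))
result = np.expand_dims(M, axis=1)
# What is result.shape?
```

(2, 1, 7, 8)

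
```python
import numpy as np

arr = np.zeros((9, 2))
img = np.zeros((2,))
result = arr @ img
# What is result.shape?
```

(9,)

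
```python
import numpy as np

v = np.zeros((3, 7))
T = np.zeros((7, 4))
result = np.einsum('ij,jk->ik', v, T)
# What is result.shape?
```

(3, 4)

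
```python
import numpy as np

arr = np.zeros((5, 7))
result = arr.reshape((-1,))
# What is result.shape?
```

(35,)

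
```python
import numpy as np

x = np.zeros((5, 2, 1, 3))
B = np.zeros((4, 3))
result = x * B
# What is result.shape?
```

(5, 2, 4, 3)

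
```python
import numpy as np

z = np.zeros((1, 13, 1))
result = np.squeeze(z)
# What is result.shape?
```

(13,)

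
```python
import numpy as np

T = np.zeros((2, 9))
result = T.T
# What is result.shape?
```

(9, 2)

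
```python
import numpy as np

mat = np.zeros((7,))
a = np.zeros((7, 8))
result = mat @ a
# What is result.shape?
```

(8,)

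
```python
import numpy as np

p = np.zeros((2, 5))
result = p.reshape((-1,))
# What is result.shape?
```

(10,)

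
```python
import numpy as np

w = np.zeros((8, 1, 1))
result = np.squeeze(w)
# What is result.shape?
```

(8,)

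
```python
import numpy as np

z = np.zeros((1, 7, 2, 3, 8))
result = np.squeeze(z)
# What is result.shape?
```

(7, 2, 3, 8)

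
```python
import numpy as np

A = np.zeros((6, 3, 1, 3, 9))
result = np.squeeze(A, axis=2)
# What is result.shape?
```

(6, 3, 3, 9)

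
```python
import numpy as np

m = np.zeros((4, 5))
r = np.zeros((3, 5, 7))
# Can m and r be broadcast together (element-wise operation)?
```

No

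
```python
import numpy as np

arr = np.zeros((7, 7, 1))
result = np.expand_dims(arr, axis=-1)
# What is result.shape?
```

(7, 7, 1, 1)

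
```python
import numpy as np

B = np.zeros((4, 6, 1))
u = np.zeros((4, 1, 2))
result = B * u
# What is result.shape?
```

(4, 6, 2)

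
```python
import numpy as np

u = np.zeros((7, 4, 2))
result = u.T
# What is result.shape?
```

(2, 4, 7)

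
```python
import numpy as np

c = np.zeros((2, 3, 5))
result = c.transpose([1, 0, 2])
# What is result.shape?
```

(3, 2, 5)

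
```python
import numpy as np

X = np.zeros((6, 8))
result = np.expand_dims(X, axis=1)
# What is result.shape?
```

(6, 1, 8)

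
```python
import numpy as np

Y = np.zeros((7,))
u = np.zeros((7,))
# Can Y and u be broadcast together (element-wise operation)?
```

Yes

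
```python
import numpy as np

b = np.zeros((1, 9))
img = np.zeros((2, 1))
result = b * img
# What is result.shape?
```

(2, 9)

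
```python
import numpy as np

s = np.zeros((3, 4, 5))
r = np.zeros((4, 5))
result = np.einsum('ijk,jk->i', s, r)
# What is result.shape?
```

(3,)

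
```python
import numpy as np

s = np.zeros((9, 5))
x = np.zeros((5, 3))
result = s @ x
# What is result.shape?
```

(9, 3)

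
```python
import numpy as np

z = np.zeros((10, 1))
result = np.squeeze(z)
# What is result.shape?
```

(10,)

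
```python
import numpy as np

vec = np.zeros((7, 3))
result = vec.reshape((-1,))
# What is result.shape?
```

(21,)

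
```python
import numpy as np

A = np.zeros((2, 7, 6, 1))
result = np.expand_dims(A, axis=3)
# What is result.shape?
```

(2, 7, 6, 1, 1)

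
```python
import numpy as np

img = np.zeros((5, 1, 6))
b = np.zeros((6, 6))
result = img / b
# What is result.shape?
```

(5, 6, 6)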